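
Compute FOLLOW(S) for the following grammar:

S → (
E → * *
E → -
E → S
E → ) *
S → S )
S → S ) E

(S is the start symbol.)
{ $, ')' }

S is the start symbol, so $ ∈ FOLLOW(S).
In E → S: S is at the end, add FOLLOW(E)
In S → S ): S is followed by ')', add FIRST(')') \ {ε} = { ')' }
In S → S ) E: S is followed by ')' E, add FIRST(')' E) \ {ε} = { ')' }

The FOLLOW sets referred to above (computed the same way, to a fixed point):
  FOLLOW(E) = { $, ')' }

Taking the union: FOLLOW(S) = { $, ')' }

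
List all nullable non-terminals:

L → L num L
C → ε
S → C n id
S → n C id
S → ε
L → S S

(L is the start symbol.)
{ 'C', 'L', 'S' }

A non-terminal is nullable if it can derive ε (the empty string): either it has an ε-production, or it has a production whose right-hand side consists entirely of nullable non-terminals.

ε-productions: C → ε, S → ε
So C, S are immediately nullable.
L → S S: every symbol on the right is nullable, so L is nullable too.
Every non-terminal is now nullable.
Nullable = { 'C', 'L', 'S' }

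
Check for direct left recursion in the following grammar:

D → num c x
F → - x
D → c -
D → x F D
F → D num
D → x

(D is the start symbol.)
Direct left recursion occurs when N → N α for some non-terminal N (the right-hand side begins with the left-hand side itself).

D → num c x: starts with num
F → - x: starts with '-'
D → c -: starts with c
D → x F D: starts with x
F → D num: starts with D
D → x: starts with x

No direct left recursion found.

Answer: No direct left recursion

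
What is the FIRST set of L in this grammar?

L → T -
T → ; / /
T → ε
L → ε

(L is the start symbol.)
{ '-', ';', ε }

To compute FIRST(L), examine every production with L on the left-hand side, reading each right-hand side left to right until a non-nullable symbol is reached.

FIRST sets of the other non-terminals involved (by the same procedure, iterated to a fixed point):
  FIRST(T) = { ';', ε }

From L → T -:
  - T is a non-terminal: add FIRST(T) \ {ε} = { ';' }
    T is nullable, so continue to the next symbol
  - '-' is a terminal: add '-' and stop
From L → ε:
  - ε-production, so ε ∈ FIRST(L)

Collecting: FIRST(L) = { '-', ';', ε }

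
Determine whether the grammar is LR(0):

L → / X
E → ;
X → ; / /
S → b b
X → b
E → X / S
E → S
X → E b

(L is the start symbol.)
A grammar is LR(0) if no state in the canonical LR(0) collection has:
  - both a shift item (dot before a terminal) and a complete item (shift-reduce conflict), or
  - two or more complete items (reduce-reduce conflict; the accept item [L' → L .] counts as a complete item here).

Augment with L' → L and build the canonical LR(0) collection (I0 = CLOSURE({[L' → . L]}), then GOTO on every symbol after a dot until no new states appear). It has 15 states:
  I0: { [L → . / X], [L' → . L] }  — shift
  I1: { [E → . ;], [E → . S], [E → . X / S], [L → / . X], [S → . b b], [X → . ; / /], [X → . E b], [X → . b] }  — shift
  I2: { [L' → L .] }  — accept
  I3: { [E → ; .], [X → ; . / /] }  — shift, reduce
  I4: { [X → E . b] }  — shift
  I5: { [E → S .] }  — reduce
  I6: { [E → X . / S], [L → / X .] }  — shift, reduce
  I7: { [S → b . b], [X → b .] }  — shift, reduce
  I8: { [S → b b .] }  — reduce
  I9: { [E → X / . S], [S → . b b] }  — shift
  I10: { [E → X / S .] }  — reduce
  I11: { [S → b . b] }  — shift
  I12: { [X → E b .] }  — reduce
  I13: { [X → ; / . /] }  — shift
  I14: { [X → ; / / .] }  — reduce

Conflict in state I3:
  Shift-reduce conflict between [E → ; .] and [X → ; . / /]
So the grammar is NOT LR(0).

Answer: No. Shift-reduce conflict between [E → ; .] and [X → ; . / /]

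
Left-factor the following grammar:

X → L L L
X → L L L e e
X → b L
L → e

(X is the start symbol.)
X → L L L X'
X' → ε
X' → e e
X → b L
L → e

Left-factoring transforms A → αβ₁ | αβ₂ into A → αA' and A' → β₁ | β₂
(α is the longest common prefix among the alternatives). Repeat until
no nonterminal has two alternatives with a common prefix.

Round 1: X has alternatives sharing prefix 'L L L'. Introduce X': X → L L L X'
  Add: X' → ε
  Add: X' → e e

No remaining common prefixes — done.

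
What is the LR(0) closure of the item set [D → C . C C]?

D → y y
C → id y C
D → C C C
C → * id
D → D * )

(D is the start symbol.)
Start with: [D → C . C C]
  [D → C . C C] has the dot before C: add [C → . id y C], [C → . * id]
No further items can be added.

CLOSURE = { [C → . * id], [C → . id y C], [D → C . C C] }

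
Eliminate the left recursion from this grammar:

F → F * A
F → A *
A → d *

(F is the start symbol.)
F → A * F'
F' → * A F'
F' → ε
A → d *

F is directly left-recursive. The standard transformation for
  A → A α₁ | ... | A α_m | β₁ | ... | β_n
is
  A  → β₁ A' | ... | β_n A'
  A' → α₁ A' | ... | α_m A' | ε

F → A * becomes F → A * F'
F → F * A becomes F' → * A F'
Add F' → ε

Productions for other non-terminals are unchanged:
  A → d *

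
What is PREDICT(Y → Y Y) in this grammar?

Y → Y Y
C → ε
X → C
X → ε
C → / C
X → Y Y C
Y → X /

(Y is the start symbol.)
PREDICT(Y → Y Y) = (FIRST(RHS) \ {ε}) ∪ (FOLLOW(Y) if ε ∈ FIRST(RHS), i.e. RHS ⇒* ε)
FIRST(Y) = { '/' }
FIRST(Y Y) = { '/' }
ε ∉ FIRST(Y Y), so FOLLOW(Y) is not added.
PREDICT(Y → Y Y) = { '/' }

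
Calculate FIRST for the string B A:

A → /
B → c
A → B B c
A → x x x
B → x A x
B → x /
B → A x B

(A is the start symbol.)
FIRST sets of the non-terminals involved (from the grammar, by fixed-point iteration):
  FIRST(B) = { '/', 'c', 'x' }

To compute FIRST(B A), process the symbols left to right:
Symbol B is a non-terminal. Add FIRST(B) \ {ε} = { '/', 'c', 'x' }
B is not nullable (ε ∉ FIRST(B)), so stop here.
FIRST(B A) = { '/', 'c', 'x' }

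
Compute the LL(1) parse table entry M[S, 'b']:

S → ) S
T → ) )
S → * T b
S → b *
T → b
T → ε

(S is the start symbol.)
S → b *

To find M[S, 'b'], we find productions for S where 'b' is in the predict set (PREDICT(N → α) = (FIRST(α) \ {ε}) ∪ (FOLLOW(N) if α ⇒* ε)).

S → ) S: PREDICT = { ')' }
S → * T b: PREDICT = { '*' }
S → b *: PREDICT = { 'b' }
  'b' is in predict set, so this production goes in M[S, 'b']

M[S, 'b'] = S → b *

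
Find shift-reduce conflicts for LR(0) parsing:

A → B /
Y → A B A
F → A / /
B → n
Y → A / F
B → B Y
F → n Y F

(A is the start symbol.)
Yes — I9: [Y → A B A .] vs [B → . n]; I12: [B → n .] vs [B → . n]

A shift-reduce conflict occurs when an LR(0) state has both:
  - a complete (reduce) item [A → α .] (dot at the end), and
  - a shift item [B → β . c γ] (dot before a terminal).

Augment with A' → A and build the canonical LR(0) collection (I0 = CLOSURE({[A' → . A]}), then GOTO on every symbol after a dot until no new states appear). It has 17 states:
  I0: { [A → . B /], [A' → . A], [B → . B Y], [B → . n] }  — shift
  I1: { [A' → A .] }  — accept
  I2: { [A → . B /], [A → B . /], [B → . B Y], [B → . n], [B → B . Y], [Y → . A / F], [Y → . A B A] }  — shift
  I3: { [B → n .] }  — reduce
  I4: { [A → B / .] }  — reduce
  I5: { [B → . B Y], [B → . n], [Y → A . / F], [Y → A . B A] }  — shift
  I6: { [B → B Y .] }  — reduce
  I7: { [A → . B /], [B → . B Y], [B → . n], [F → . A / /], [F → . n Y F], [Y → A / . F] }  — shift
  I8: { [A → . B /], [B → . B Y], [B → . n], [B → B . Y], [Y → . A / F], [Y → . A B A], [Y → A B . A] }  — shift
  I9: { [B → . B Y], [B → . n], [Y → A . / F], [Y → A . B A], [Y → A B A .] }  — shift, reduce
  I10: { [F → A . / /] }  — shift
  I11: { [Y → A / F .] }  — reduce
  I12: { [A → . B /], [B → . B Y], [B → . n], [B → n .], [F → n . Y F], [Y → . A / F], [Y → . A B A] }  — shift, reduce
  I13: { [A → . B /], [B → . B Y], [B → . n], [F → . A / /], [F → . n Y F], [F → n Y . F] }  — shift
  I14: { [F → n Y F .] }  — reduce
  I15: { [F → A / . /] }  — shift
  I16: { [F → A / / .] }  — reduce

I9 contains reduce item [Y → A B A .] and shift items [B → . n], [Y → A . / F] — shift-reduce conflict.
I12 contains reduce item [B → n .] and shift item [B → . n] — shift-reduce conflict.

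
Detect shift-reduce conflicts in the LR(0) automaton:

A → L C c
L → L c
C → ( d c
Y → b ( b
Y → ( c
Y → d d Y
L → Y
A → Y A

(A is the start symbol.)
A shift-reduce conflict occurs when an LR(0) state has both:
  - a complete (reduce) item [A → α .] (dot at the end), and
  - a shift item [B → β . c γ] (dot before a terminal).

Augment with A' → A and build the canonical LR(0) collection (I0 = CLOSURE({[A' → . A]}), then GOTO on every symbol after a dot until no new states appear). It has 19 states:
  I0: { [A → . L C c], [A → . Y A], [A' → . A], [L → . L c], [L → . Y], [Y → . ( c], [Y → . b ( b], [Y → . d d Y] }  — shift
  I1: { [Y → ( . c] }  — shift
  I2: { [A' → A .] }  — accept
  I3: { [A → L . C c], [C → . ( d c], [L → L . c] }  — shift
  I4: { [A → . L C c], [A → . Y A], [A → Y . A], [L → . L c], [L → . Y], [L → Y .], [Y → . ( c], [Y → . b ( b], [Y → . d d Y] }  — shift, reduce
  I5: { [Y → b . ( b] }  — shift
  I6: { [Y → d . d Y] }  — shift
  I7: { [Y → . ( c], [Y → . b ( b], [Y → . d d Y], [Y → d d . Y] }  — shift
  I8: { [Y → d d Y .] }  — reduce
  I9: { [Y → b ( . b] }  — shift
  I10: { [Y → b ( b .] }  — reduce
  I11: { [A → Y A .] }  — reduce
  I12: { [C → ( . d c] }  — shift
  I13: { [A → L C . c] }  — shift
  I14: { [L → L c .] }  — reduce
  I15: { [A → L C c .] }  — reduce
  I16: { [C → ( d . c] }  — shift
  I17: { [C → ( d c .] }  — reduce
  I18: { [Y → ( c .] }  — reduce

I4 contains reduce item [L → Y .] and shift items [Y → . ( c], [Y → . b ( b], [Y → . d d Y] — shift-reduce conflict.

Answer: Yes — I4: [L → Y .] vs [Y → . ( c]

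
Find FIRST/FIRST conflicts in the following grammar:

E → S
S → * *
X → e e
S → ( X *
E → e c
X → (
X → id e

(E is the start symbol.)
FIRST sets of the non-terminals at (or reachable through a nullable prefix from) the front of some alternative:
  FIRST(S) = { '(', '*' }

Productions for E:
  E → S: FIRST = { '(', '*' }
  E → e c: FIRST = { 'e' }
Productions for S:
  S → * *: FIRST = { '*' }
  S → ( X *: FIRST = { '(' }
Productions for X:
  X → e e: FIRST = { 'e' }
  X → (: FIRST = { '(' }
  X → id e: FIRST = { 'id' }

All alternatives of each non-terminal have pairwise disjoint FIRST sets.

Answer: No FIRST/FIRST conflicts.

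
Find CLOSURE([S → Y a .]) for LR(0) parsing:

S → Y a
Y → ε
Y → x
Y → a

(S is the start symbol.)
{ [S → Y a .] }

To compute CLOSURE, for each item [A → α.Bβ] where B is a non-terminal, add [B → .γ] for all productions B → γ; repeat for the newly added items until nothing changes.

Start with: [S → Y a .]
The dot is at the end, so nothing is added.

CLOSURE = { [S → Y a .] }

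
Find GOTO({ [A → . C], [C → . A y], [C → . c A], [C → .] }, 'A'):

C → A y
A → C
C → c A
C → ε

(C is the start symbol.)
{ [C → A . y] }

GOTO(I, 'A') = CLOSURE({ [A → αX.β] : [A → α.Xβ] ∈ I, X = 'A' })

Items with dot before 'A', with the dot advanced:
  [C → . A y] → [C → A . y]
Closure adds nothing (no advanced item has the dot before a non-terminal).

GOTO = { [C → A . y] }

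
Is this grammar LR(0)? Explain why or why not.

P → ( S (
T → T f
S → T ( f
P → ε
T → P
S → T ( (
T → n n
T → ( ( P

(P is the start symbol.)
A grammar is LR(0) if no state in the canonical LR(0) collection has:
  - both a shift item (dot before a terminal) and a complete item (shift-reduce conflict), or
  - two or more complete items (reduce-reduce conflict; the accept item [P' → P .] counts as a complete item here).

Augment with P' → P and build the canonical LR(0) collection (I0 = CLOSURE({[P' → . P]}), then GOTO on every symbol after a dot until no new states appear). It has 16 states:
  I0: { [P → . ( S (], [P → .], [P' → . P] }  — shift, reduce
  I1: { [P → ( . S (], [P → . ( S (], [P → .], [S → . T ( (], [S → . T ( f], [T → . ( ( P], [T → . P], [T → . T f], [T → . n n] }  — shift, reduce
  I2: { [P' → P .] }  — accept
  I3: { [P → ( . S (], [P → . ( S (], [P → .], [S → . T ( (], [S → . T ( f], [T → ( . ( P], [T → . ( ( P], [T → . P], [T → . T f], [T → . n n] }  — shift, reduce
  I4: { [T → P .] }  — reduce
  I5: { [P → ( S . (] }  — shift
  I6: { [S → T . ( (], [S → T . ( f], [T → T . f] }  — shift
  I7: { [T → n . n] }  — shift
  I8: { [T → n n .] }  — reduce
  I9: { [S → T ( . (], [S → T ( . f] }  — shift
  I10: { [T → T f .] }  — reduce
  I11: { [S → T ( ( .] }  — reduce
  I12: { [S → T ( f .] }  — reduce
  I13: { [P → ( S ( .] }  — reduce
  I14: { [P → ( . S (], [P → . ( S (], [P → .], [S → . T ( (], [S → . T ( f], [T → ( ( . P], [T → ( . ( P], [T → . ( ( P], [T → . P], [T → . T f], [T → . n n] }  — shift, reduce
  I15: { [T → ( ( P .], [T → P .] }  — 2 reduces

Conflict in state I0:
  Shift-reduce conflict between [P → .] and [P → . ( S (]
So the grammar is NOT LR(0).

Answer: No. Shift-reduce conflict between [P → .] and [P → . ( S (]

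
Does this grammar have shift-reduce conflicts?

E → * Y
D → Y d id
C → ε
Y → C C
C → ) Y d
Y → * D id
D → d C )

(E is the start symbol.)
A shift-reduce conflict occurs when an LR(0) state has both:
  - a complete (reduce) item [A → α .] (dot at the end), and
  - a shift item [B → β . c γ] (dot before a terminal).

Augment with E' → E and build the canonical LR(0) collection (I0 = CLOSURE({[E' → . E]}), then GOTO on every symbol after a dot until no new states appear). It has 18 states:
  I0: { [E → . * Y], [E' → . E] }  — shift
  I1: { [C → . ) Y d], [C → .], [E → * . Y], [Y → . * D id], [Y → . C C] }  — shift, reduce
  I2: { [E' → E .] }  — accept
  I3: { [C → ) . Y d], [C → . ) Y d], [C → .], [Y → . * D id], [Y → . C C] }  — shift, reduce
  I4: { [C → . ) Y d], [C → .], [D → . Y d id], [D → . d C )], [Y → * . D id], [Y → . * D id], [Y → . C C] }  — shift, reduce
  I5: { [C → . ) Y d], [C → .], [Y → C . C] }  — shift, reduce
  I6: { [E → * Y .] }  — reduce
  I7: { [Y → C C .] }  — reduce
  I8: { [Y → * D . id] }  — shift
  I9: { [D → Y . d id] }  — shift
  I10: { [C → . ) Y d], [C → .], [D → d . C )] }  — shift, reduce
  I11: { [D → d C . )] }  — shift
  I12: { [D → d C ) .] }  — reduce
  I13: { [D → Y d . id] }  — shift
  I14: { [D → Y d id .] }  — reduce
  I15: { [Y → * D id .] }  — reduce
  I16: { [C → ) Y . d] }  — shift
  I17: { [C → ) Y d .] }  — reduce

I1 contains reduce item [C → .] and shift items [C → . ) Y d], [Y → . * D id] — shift-reduce conflict.
I3 contains reduce item [C → .] and shift items [C → . ) Y d], [Y → . * D id] — shift-reduce conflict.
I4 contains reduce item [C → .] and shift items [C → . ) Y d], [D → . d C )], [Y → . * D id] — shift-reduce conflict.
I5 contains reduce item [C → .] and shift item [C → . ) Y d] — shift-reduce conflict.
I10 contains reduce item [C → .] and shift item [C → . ) Y d] — shift-reduce conflict.

Answer: Yes — I1: [C → .] vs [C → . ) Y d]; I3: [C → .] vs [C → . ) Y d]; I4: [C → .] vs [C → . ) Y d]; I5: [C → .] vs [C → . ) Y d]; I10: [C → .] vs [C → . ) Y d]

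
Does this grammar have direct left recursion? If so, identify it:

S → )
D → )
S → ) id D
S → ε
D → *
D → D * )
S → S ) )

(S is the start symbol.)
Direct left recursion occurs when N → N α for some non-terminal N (the right-hand side begins with the left-hand side itself).

S → ): starts with ')'
D → ): starts with ')'
S → ) id D: starts with ')'
S → ε: starts with ε
D → *: starts with '*'
D → D * ): LEFT RECURSIVE (starts with D)
S → S ) ): LEFT RECURSIVE (starts with S)

The grammar has direct left recursion on: D, S.

Answer: Yes, D, S are left-recursive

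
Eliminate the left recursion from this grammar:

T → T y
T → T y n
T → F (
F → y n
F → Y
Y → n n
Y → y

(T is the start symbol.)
T is directly left-recursive. The standard transformation for
  A → A α₁ | ... | A α_m | β₁ | ... | β_n
is
  A  → β₁ A' | ... | β_n A'
  A' → α₁ A' | ... | α_m A' | ε

T → F ( becomes T → F ( T'
T → T y becomes T' → y T'
T → T y n becomes T' → y n T'
Add T' → ε

Productions for other non-terminals are unchanged:
  F → y n
  F → Y
  Y → n n
  Y → y

Resulting grammar:
T → F ( T'
T' → y T'
T' → y n T'
T' → ε
F → y n
F → Y
Y → n n
Y → y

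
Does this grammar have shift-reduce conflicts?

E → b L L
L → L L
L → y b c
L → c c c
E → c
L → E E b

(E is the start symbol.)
Yes — I6: [E → c .] vs [L → c . c c]; I12: [E → b L L .] vs [E → . b L L]; I13: [L → L L .] vs [E → . b L L]

Augment with E' → E and build the canonical LR(0) collection (I0 = CLOSURE({[E' → . E]}), then GOTO on every symbol after a dot until no new states appear). It has 16 states:
  I0: { [E → . b L L], [E → . c], [E' → . E] }  — shift
  I1: { [E' → E .] }  — accept
  I2: { [E → . b L L], [E → . c], [E → b . L L], [L → . E E b], [L → . L L], [L → . c c c], [L → . y b c] }  — shift
  I3: { [E → c .] }  — reduce
  I4: { [E → . b L L], [E → . c], [L → E . E b] }  — shift
  I5: { [E → . b L L], [E → . c], [E → b L . L], [L → . E E b], [L → . L L], [L → . c c c], [L → . y b c], [L → L . L] }  — shift
  I6: { [E → c .], [L → c . c c] }  — shift, reduce
  I7: { [L → y . b c] }  — shift
  I8: { [L → y b . c] }  — shift
  I9: { [L → y b c .] }  — reduce
  I10: { [L → c c . c] }  — shift
  I11: { [L → c c c .] }  — reduce
  I12: { [E → . b L L], [E → . c], [E → b L L .], [L → . E E b], [L → . L L], [L → . c c c], [L → . y b c], [L → L . L], [L → L L .] }  — shift, 2 reduces
  I13: { [E → . b L L], [E → . c], [L → . E E b], [L → . L L], [L → . c c c], [L → . y b c], [L → L . L], [L → L L .] }  — shift, reduce
  I14: { [L → E E . b] }  — shift
  I15: { [L → E E b .] }  — reduce

I6 contains reduce item [E → c .] and shift item [L → c . c c] — shift-reduce conflict.
I12 contains reduce items [E → b L L .], [L → L L .] and shift items [E → . b L L], [E → . c], [L → . c c c], [L → . y b c] — shift-reduce conflict.
I13 contains reduce item [L → L L .] and shift items [E → . b L L], [E → . c], [L → . c c c], [L → . y b c] — shift-reduce conflict.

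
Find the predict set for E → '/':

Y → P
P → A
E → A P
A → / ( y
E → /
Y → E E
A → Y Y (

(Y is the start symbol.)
{ '/' }

PREDICT(E → '/') = (FIRST(RHS) \ {ε}) ∪ (FOLLOW(E) if ε ∈ FIRST(RHS), i.e. RHS ⇒* ε)
FIRST('/') = { '/' }
ε ∉ FIRST('/'), so FOLLOW(E) is not added.
PREDICT(E → '/') = { '/' }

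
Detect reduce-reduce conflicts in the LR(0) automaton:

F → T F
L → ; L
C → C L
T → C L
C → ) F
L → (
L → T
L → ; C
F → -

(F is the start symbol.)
A reduce-reduce conflict occurs when an LR(0) state has two complete items [A → α .] and [B → β .] — both call for a reduction, and with no lookahead the parser cannot choose between them.

Augment with F' → F and build the canonical LR(0) collection (I0 = CLOSURE({[F' → . F]}), then GOTO on every symbol after a dot until no new states appear). It has 14 states:
  I0: { [C → . ) F], [C → . C L], [F → . -], [F → . T F], [F' → . F], [T → . C L] }  — shift
  I1: { [C → ) . F], [C → . ) F], [C → . C L], [F → . -], [F → . T F], [T → . C L] }  — shift
  I2: { [F → - .] }  — reduce
  I3: { [C → . ) F], [C → . C L], [C → C . L], [L → . (], [L → . ; C], [L → . ; L], [L → . T], [T → . C L], [T → C . L] }  — shift
  I4: { [F' → F .] }  — accept
  I5: { [C → . ) F], [C → . C L], [F → . -], [F → . T F], [F → T . F], [T → . C L] }  — shift
  I6: { [F → T F .] }  — reduce
  I7: { [L → ( .] }  — reduce
  I8: { [C → . ) F], [C → . C L], [L → . (], [L → . ; C], [L → . ; L], [L → . T], [L → ; . C], [L → ; . L], [T → . C L] }  — shift
  I9: { [C → C L .], [T → C L .] }  — 2 reduces
  I10: { [L → T .] }  — reduce
  I11: { [C → . ) F], [C → . C L], [C → C . L], [L → . (], [L → . ; C], [L → . ; L], [L → . T], [L → ; C .], [T → . C L], [T → C . L] }  — shift, reduce
  I12: { [L → ; L .] }  — reduce
  I13: { [C → ) F .] }  — reduce

I9 contains complete items [C → C L .], [T → C L .] — reduce-reduce conflict.

Answer: Yes — I9: [C → C L .] vs [T → C L .]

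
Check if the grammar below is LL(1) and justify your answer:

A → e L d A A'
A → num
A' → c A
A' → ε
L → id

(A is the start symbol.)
A grammar is LL(1) if for each non-terminal N with multiple productions, the predict sets of those productions are pairwise disjoint, where PREDICT(N → α) = (FIRST(α) \ {ε}) ∪ (FOLLOW(N) if α ⇒* ε).

Relevant sets:
  FOLLOW(A') = { $, 'c' }

For A:
  PREDICT(A → e L d A A') = { 'e' }
  PREDICT(A → num) = { 'num' }
For A':
  PREDICT(A' → c A) = { 'c' }
  PREDICT(A' → ε) = { $, 'c' }
L has a single production, so nothing to check there.

Conflict found: Predict set conflict for A': { 'c' }
The grammar is NOT LL(1).

Answer: No. Predict set conflict for A': { 'c' }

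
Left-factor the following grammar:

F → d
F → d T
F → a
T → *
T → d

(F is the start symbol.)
Left-factoring transforms A → αβ₁ | αβ₂ into A → αA' and A' → β₁ | β₂
(α is the longest common prefix among the alternatives). Repeat until
no nonterminal has two alternatives with a common prefix.

Round 1: F has alternatives sharing prefix 'd'. Introduce F': F → d F'
  Add: F' → ε
  Add: F' → T

No remaining common prefixes — done.

Resulting grammar:
F → d F'
F' → ε
F' → T
F → a
T → *
T → d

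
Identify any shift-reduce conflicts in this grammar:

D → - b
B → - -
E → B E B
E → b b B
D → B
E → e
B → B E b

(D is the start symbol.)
Yes — I2: [D → B .] vs [B → . - -]; I10: [E → b b B .] vs [B → . - -]; I13: [E → B E B .] vs [B → . - -]

A shift-reduce conflict occurs when an LR(0) state has both:
  - a complete (reduce) item [A → α .] (dot at the end), and
  - a shift item [B → β . c γ] (dot before a terminal).

Augment with D' → D and build the canonical LR(0) collection (I0 = CLOSURE({[D' → . D]}), then GOTO on every symbol after a dot until no new states appear). It has 16 states:
  I0: { [B → . - -], [B → . B E b], [D → . - b], [D → . B], [D' → . D] }  — shift
  I1: { [B → - . -], [D → - . b] }  — shift
  I2: { [B → . - -], [B → . B E b], [B → B . E b], [D → B .], [E → . B E B], [E → . b b B], [E → . e] }  — shift, reduce
  I3: { [D' → D .] }  — accept
  I4: { [B → - . -] }  — shift
  I5: { [B → . - -], [B → . B E b], [B → B . E b], [E → . B E B], [E → . b b B], [E → . e], [E → B . E B] }  — shift
  I6: { [B → B E . b] }  — shift
  I7: { [E → b . b B] }  — shift
  I8: { [E → e .] }  — reduce
  I9: { [B → . - -], [B → . B E b], [E → b b . B] }  — shift
  I10: { [B → . - -], [B → . B E b], [B → B . E b], [E → . B E B], [E → . b b B], [E → . e], [E → b b B .] }  — shift, reduce
  I11: { [B → B E b .] }  — reduce
  I12: { [B → . - -], [B → . B E b], [B → B E . b], [E → B E . B] }  — shift
  I13: { [B → . - -], [B → . B E b], [B → B . E b], [E → . B E B], [E → . b b B], [E → . e], [E → B E B .] }  — shift, reduce
  I14: { [B → - - .] }  — reduce
  I15: { [D → - b .] }  — reduce

I2 contains reduce item [D → B .] and shift items [B → . - -], [E → . b b B], [E → . e] — shift-reduce conflict.
I10 contains reduce item [E → b b B .] and shift items [B → . - -], [E → . b b B], [E → . e] — shift-reduce conflict.
I13 contains reduce item [E → B E B .] and shift items [B → . - -], [E → . b b B], [E → . e] — shift-reduce conflict.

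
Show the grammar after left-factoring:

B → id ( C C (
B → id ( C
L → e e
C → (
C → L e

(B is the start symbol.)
B → id ( C B'
B' → C (
B' → ε
L → e e
C → (
C → L e

Left-factoring transforms A → αβ₁ | αβ₂ into A → αA' and A' → β₁ | β₂
(α is the longest common prefix among the alternatives). Repeat until
no nonterminal has two alternatives with a common prefix.

Round 1: B has alternatives sharing prefix 'id ( C'. Introduce B': B → id ( C B'
  Add: B' → C (
  Add: B' → ε

No remaining common prefixes — done.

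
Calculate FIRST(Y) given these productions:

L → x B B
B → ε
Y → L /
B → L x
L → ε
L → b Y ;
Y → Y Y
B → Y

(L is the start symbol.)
To compute FIRST(Y), examine every production with Y on the left-hand side, reading each right-hand side left to right until a non-nullable symbol is reached.

FIRST sets of the other non-terminals involved (by the same procedure, iterated to a fixed point):
  FIRST(L) = { 'b', 'x', ε }

From Y → L /:
  - L is a non-terminal: add FIRST(L) \ {ε} = { 'b', 'x' }
    L is nullable, so continue to the next symbol
  - '/' is a terminal: add '/' and stop
From Y → Y Y:
  - Y is the symbol being defined: contributes nothing new
    Y is not nullable, so stop

Collecting: FIRST(Y) = { '/', 'b', 'x' }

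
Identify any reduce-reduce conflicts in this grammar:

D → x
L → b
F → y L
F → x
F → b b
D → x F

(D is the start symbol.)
No reduce-reduce conflicts

A reduce-reduce conflict occurs when an LR(0) state has two complete items [A → α .] and [B → β .] — both call for a reduction, and with no lookahead the parser cannot choose between them.

Augment with D' → D and build the canonical LR(0) collection (I0 = CLOSURE({[D' → . D]}), then GOTO on every symbol after a dot until no new states appear). It has 10 states:
  I0: { [D → . x F], [D → . x], [D' → . D] }  — shift
  I1: { [D' → D .] }  — accept
  I2: { [D → x . F], [D → x .], [F → . b b], [F → . x], [F → . y L] }  — shift, reduce
  I3: { [D → x F .] }  — reduce
  I4: { [F → b . b] }  — shift
  I5: { [F → x .] }  — reduce
  I6: { [F → y . L], [L → . b] }  — shift
  I7: { [F → y L .] }  — reduce
  I8: { [L → b .] }  — reduce
  I9: { [F → b b .] }  — reduce

No state contains more than one complete item.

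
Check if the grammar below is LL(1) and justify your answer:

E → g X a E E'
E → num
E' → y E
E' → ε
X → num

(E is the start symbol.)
A grammar is LL(1) if for each non-terminal N with multiple productions, the predict sets of those productions are pairwise disjoint, where PREDICT(N → α) = (FIRST(α) \ {ε}) ∪ (FOLLOW(N) if α ⇒* ε).

Relevant sets:
  FOLLOW(E') = { $, 'y' }

For E:
  PREDICT(E → g X a E E') = { 'g' }
  PREDICT(E → num) = { 'num' }
For E':
  PREDICT(E' → y E) = { 'y' }
  PREDICT(E' → ε) = { $, 'y' }
X has a single production, so nothing to check there.

Conflict found: Predict set conflict for E': { 'y' }
The grammar is NOT LL(1).

Answer: No. Predict set conflict for E': { 'y' }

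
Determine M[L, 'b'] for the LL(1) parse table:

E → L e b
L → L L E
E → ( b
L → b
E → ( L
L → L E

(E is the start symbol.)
L → L L E, L → b, L → L E

To find M[L, 'b'], we find productions for L where 'b' is in the predict set (PREDICT(N → α) = (FIRST(α) \ {ε}) ∪ (FOLLOW(N) if α ⇒* ε)).

Relevant sets:
  FIRST(L) = { 'b' }

L → L L E: PREDICT = { 'b' }
  'b' is in predict set, so this production goes in M[L, 'b']
L → b: PREDICT = { 'b' }
  'b' is in predict set, so this production goes in M[L, 'b']
L → L E: PREDICT = { 'b' }
  'b' is in predict set, so this production goes in M[L, 'b']

M[L, 'b'] = L → L L E, L → b, L → L E  (a multiply-defined cell — the grammar is not LL(1))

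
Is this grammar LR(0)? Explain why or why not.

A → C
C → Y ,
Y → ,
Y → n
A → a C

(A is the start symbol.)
Augment with A' → A and build the canonical LR(0) collection (I0 = CLOSURE({[A' → . A]}), then GOTO on every symbol after a dot until no new states appear). It has 9 states:
  I0: { [A → . C], [A → . a C], [A' → . A], [C → . Y ,], [Y → . ,], [Y → . n] }  — shift
  I1: { [Y → , .] }  — reduce
  I2: { [A' → A .] }  — accept
  I3: { [A → C .] }  — reduce
  I4: { [C → Y . ,] }  — shift
  I5: { [A → a . C], [C → . Y ,], [Y → . ,], [Y → . n] }  — shift
  I6: { [Y → n .] }  — reduce
  I7: { [A → a C .] }  — reduce
  I8: { [C → Y , .] }  — reduce

Every state is either a pure shift/goto state or contains exactly one complete item and nothing to shift — no conflicts. The grammar is LR(0).

Answer: Yes, the grammar is LR(0)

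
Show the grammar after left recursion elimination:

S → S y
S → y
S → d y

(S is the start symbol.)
S is directly left-recursive. The standard transformation for
  A → A α₁ | ... | A α_m | β₁ | ... | β_n
is
  A  → β₁ A' | ... | β_n A'
  A' → α₁ A' | ... | α_m A' | ε

S → y becomes S → y S'
S → d y becomes S → d y S'
S → S y becomes S' → y S'
Add S' → ε

Resulting grammar:
S → y S'
S → d y S'
S' → y S'
S' → ε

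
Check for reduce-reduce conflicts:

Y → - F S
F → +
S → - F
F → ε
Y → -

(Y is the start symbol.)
A reduce-reduce conflict occurs when an LR(0) state has two complete items [A → α .] and [B → β .] — both call for a reduction, and with no lookahead the parser cannot choose between them.

Augment with Y' → Y and build the canonical LR(0) collection (I0 = CLOSURE({[Y' → . Y]}), then GOTO on every symbol after a dot until no new states appear). It has 8 states:
  I0: { [Y → . - F S], [Y → . -], [Y' → . Y] }  — shift
  I1: { [F → . +], [F → .], [Y → - . F S], [Y → - .] }  — shift, 2 reduces
  I2: { [Y' → Y .] }  — accept
  I3: { [F → + .] }  — reduce
  I4: { [S → . - F], [Y → - F . S] }  — shift
  I5: { [F → . +], [F → .], [S → - . F] }  — shift, reduce
  I6: { [Y → - F S .] }  — reduce
  I7: { [S → - F .] }  — reduce

I1 contains complete items [F → .], [Y → - .] — reduce-reduce conflict.

Answer: Yes — I1: [F → .] vs [Y → - .]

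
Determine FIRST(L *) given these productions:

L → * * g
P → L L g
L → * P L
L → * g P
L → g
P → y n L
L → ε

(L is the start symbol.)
FIRST sets of the non-terminals involved (from the grammar, by fixed-point iteration):
  FIRST(L) = { '*', 'g', ε }

To compute FIRST(L *), process the symbols left to right:
Symbol L is a non-terminal. Add FIRST(L) \ {ε} = { '*', 'g' }
L is nullable (ε ∈ FIRST(L)), continue to the next symbol.
Symbol * is a terminal. Add '*' and stop.
FIRST(L *) = { '*', 'g' }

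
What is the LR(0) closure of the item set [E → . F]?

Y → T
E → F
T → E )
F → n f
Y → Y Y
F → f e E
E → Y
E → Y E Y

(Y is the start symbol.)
{ [E → . F], [F → . f e E], [F → . n f] }

To compute CLOSURE, for each item [A → α.Bβ] where B is a non-terminal, add [B → .γ] for all productions B → γ; repeat for the newly added items until nothing changes.

Start with: [E → . F]
  [E → . F] has the dot before F: add [F → . n f], [F → . f e E]
No further items can be added.

CLOSURE = { [E → . F], [F → . f e E], [F → . n f] }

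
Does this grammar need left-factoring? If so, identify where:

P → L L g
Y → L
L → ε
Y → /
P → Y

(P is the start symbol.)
Left-factoring is needed when two productions for the same non-terminal
share a common prefix on the right-hand side.

Productions for P:
  P → L L g
  P → Y
Productions for Y:
  Y → L
  Y → /

No common prefixes found.

Answer: No, left-factoring is not needed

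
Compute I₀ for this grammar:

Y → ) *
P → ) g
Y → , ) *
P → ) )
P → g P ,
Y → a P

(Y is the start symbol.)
{ [Y → . ) *], [Y → . , ) *], [Y → . a P], [Y' → . Y] }

First, augment the grammar with Y' → Y
I₀ = CLOSURE({ [Y' → . Y] }):
  [Y' → . Y] has the dot before Y: add [Y → . ) *], [Y → . , ) *], [Y → . a P]
No further items can be added.

I₀ = { [Y → . ) *], [Y → . , ) *], [Y → . a P], [Y' → . Y] }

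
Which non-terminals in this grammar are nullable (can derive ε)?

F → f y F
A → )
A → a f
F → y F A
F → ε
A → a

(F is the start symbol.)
{ 'F' }

ε-productions: F → ε
So F is immediately nullable.
No further non-terminal can be added: every production for the remaining non-terminals contains a terminal or a non-nullable non-terminal.
Nullable = { 'F' }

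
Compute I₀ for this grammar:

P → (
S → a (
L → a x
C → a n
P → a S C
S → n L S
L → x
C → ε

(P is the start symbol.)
First, augment the grammar with P' → P
I₀ = CLOSURE({ [P' → . P] }):
  [P' → . P] has the dot before P: add [P → . (], [P → . a S C]
No further items can be added.

I₀ = { [P → . (], [P → . a S C], [P' → . P] }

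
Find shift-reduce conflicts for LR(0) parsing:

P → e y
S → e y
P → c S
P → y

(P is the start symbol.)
No shift-reduce conflicts

A shift-reduce conflict occurs when an LR(0) state has both:
  - a complete (reduce) item [A → α .] (dot at the end), and
  - a shift item [B → β . c γ] (dot before a terminal).

Augment with P' → P and build the canonical LR(0) collection (I0 = CLOSURE({[P' → . P]}), then GOTO on every symbol after a dot until no new states appear). It has 9 states:
  I0: { [P → . c S], [P → . e y], [P → . y], [P' → . P] }  — shift
  I1: { [P' → P .] }  — accept
  I2: { [P → c . S], [S → . e y] }  — shift
  I3: { [P → e . y] }  — shift
  I4: { [P → y .] }  — reduce
  I5: { [P → e y .] }  — reduce
  I6: { [P → c S .] }  — reduce
  I7: { [S → e . y] }  — shift
  I8: { [S → e y .] }  — reduce

No state contains both a complete item and a shift item.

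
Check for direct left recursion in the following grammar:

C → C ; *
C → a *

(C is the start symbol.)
Direct left recursion occurs when N → N α for some non-terminal N (the right-hand side begins with the left-hand side itself).

C → C ; *: LEFT RECURSIVE (starts with C)
C → a *: starts with a

The grammar has direct left recursion on: C.

Answer: Yes, C is left-recursive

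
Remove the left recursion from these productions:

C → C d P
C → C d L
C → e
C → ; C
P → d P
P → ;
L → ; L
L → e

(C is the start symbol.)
C → e C'
C → ; C C'
C' → d P C'
C' → d L C'
C' → ε
P → d P
P → ;
L → ; L
L → e

C is directly left-recursive. The standard transformation for
  A → A α₁ | ... | A α_m | β₁ | ... | β_n
is
  A  → β₁ A' | ... | β_n A'
  A' → α₁ A' | ... | α_m A' | ε

C → e becomes C → e C'
C → ; C becomes C → ; C C'
C → C d P becomes C' → d P C'
C → C d L becomes C' → d L C'
Add C' → ε

Productions for other non-terminals are unchanged:
  P → d P
  P → ;
  L → ; L
  L → e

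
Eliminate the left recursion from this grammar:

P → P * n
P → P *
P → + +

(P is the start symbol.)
P is directly left-recursive. The standard transformation for
  A → A α₁ | ... | A α_m | β₁ | ... | β_n
is
  A  → β₁ A' | ... | β_n A'
  A' → α₁ A' | ... | α_m A' | ε

P → + + becomes P → + + P'
P → P * n becomes P' → * n P'
P → P * becomes P' → * P'
Add P' → ε

Resulting grammar:
P → + + P'
P' → * n P'
P' → * P'
P' → ε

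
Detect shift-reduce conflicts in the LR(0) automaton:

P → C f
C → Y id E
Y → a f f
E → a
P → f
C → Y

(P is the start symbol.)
A shift-reduce conflict occurs when an LR(0) state has both:
  - a complete (reduce) item [A → α .] (dot at the end), and
  - a shift item [B → β . c γ] (dot before a terminal).

Augment with P' → P and build the canonical LR(0) collection (I0 = CLOSURE({[P' → . P]}), then GOTO on every symbol after a dot until no new states appear). It has 12 states:
  I0: { [C → . Y id E], [C → . Y], [P → . C f], [P → . f], [P' → . P], [Y → . a f f] }  — shift
  I1: { [P → C . f] }  — shift
  I2: { [P' → P .] }  — accept
  I3: { [C → Y . id E], [C → Y .] }  — shift, reduce
  I4: { [Y → a . f f] }  — shift
  I5: { [P → f .] }  — reduce
  I6: { [Y → a f . f] }  — shift
  I7: { [Y → a f f .] }  — reduce
  I8: { [C → Y id . E], [E → . a] }  — shift
  I9: { [C → Y id E .] }  — reduce
  I10: { [E → a .] }  — reduce
  I11: { [P → C f .] }  — reduce

I3 contains reduce item [C → Y .] and shift item [C → Y . id E] — shift-reduce conflict.

Answer: Yes — I3: [C → Y .] vs [C → Y . id E]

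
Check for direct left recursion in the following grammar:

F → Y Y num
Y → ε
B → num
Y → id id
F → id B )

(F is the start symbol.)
F → Y Y num: starts with Y
Y → ε: starts with ε
B → num: starts with num
Y → id id: starts with id
F → id B ): starts with id

No direct left recursion found.

Answer: No direct left recursion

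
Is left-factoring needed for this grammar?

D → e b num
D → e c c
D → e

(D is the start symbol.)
Yes, D has productions with common prefix 'e'

Left-factoring is needed when two productions for the same non-terminal
share a common prefix on the right-hand side.

Productions for D:
  D → e b num
  D → e c c
  D → e

Found common prefix 'e' in productions for D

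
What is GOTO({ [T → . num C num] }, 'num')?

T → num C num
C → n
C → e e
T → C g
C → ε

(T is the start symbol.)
GOTO(I, 'num') = CLOSURE({ [A → αX.β] : [A → α.Xβ] ∈ I, X = 'num' })

Items with dot before 'num', with the dot advanced:
  [T → . num C num] → [T → num . C num]
Closure of the advanced items:
  [T → num . C num] has the dot before C: add [C → . n], [C → . e e], [C → .]

GOTO = { [C → . e e], [C → . n], [C → .], [T → num . C num] }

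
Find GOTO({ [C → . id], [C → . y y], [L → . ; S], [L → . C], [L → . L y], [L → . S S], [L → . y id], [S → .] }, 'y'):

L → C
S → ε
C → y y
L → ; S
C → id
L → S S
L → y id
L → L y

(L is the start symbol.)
GOTO(I, 'y') = CLOSURE({ [A → αX.β] : [A → α.Xβ] ∈ I, X = 'y' })

Items with dot before 'y', with the dot advanced:
  [C → . y y] → [C → y . y]
  [L → . y id] → [L → y . id]
Closure adds nothing (no advanced item has the dot before a non-terminal).

GOTO = { [C → y . y], [L → y . id] }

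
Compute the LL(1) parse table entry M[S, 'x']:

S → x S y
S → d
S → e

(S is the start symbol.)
S → x S y

To find M[S, 'x'], we find productions for S where 'x' is in the predict set (PREDICT(N → α) = (FIRST(α) \ {ε}) ∪ (FOLLOW(N) if α ⇒* ε)).

S → x S y: PREDICT = { 'x' }
  'x' is in predict set, so this production goes in M[S, 'x']
S → d: PREDICT = { 'd' }
S → e: PREDICT = { 'e' }

M[S, 'x'] = S → x S y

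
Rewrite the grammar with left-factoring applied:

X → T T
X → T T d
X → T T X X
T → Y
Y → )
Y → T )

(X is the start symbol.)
Left-factoring transforms A → αβ₁ | αβ₂ into A → αA' and A' → β₁ | β₂
(α is the longest common prefix among the alternatives). Repeat until
no nonterminal has two alternatives with a common prefix.

Round 1: X has alternatives sharing prefix 'T T'. Introduce X': X → T T X'
  Add: X' → ε
  Add: X' → d
  Add: X' → X X

No remaining common prefixes — done.

Resulting grammar:
X → T T X'
X' → ε
X' → d
X' → X X
T → Y
Y → )
Y → T )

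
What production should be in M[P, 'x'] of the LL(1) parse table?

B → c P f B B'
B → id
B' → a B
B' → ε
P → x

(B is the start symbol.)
To find M[P, 'x'], we find productions for P where 'x' is in the predict set (PREDICT(N → α) = (FIRST(α) \ {ε}) ∪ (FOLLOW(N) if α ⇒* ε)).

P → x: PREDICT = { 'x' }
  'x' is in predict set, so this production goes in M[P, 'x']

M[P, 'x'] = P → x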